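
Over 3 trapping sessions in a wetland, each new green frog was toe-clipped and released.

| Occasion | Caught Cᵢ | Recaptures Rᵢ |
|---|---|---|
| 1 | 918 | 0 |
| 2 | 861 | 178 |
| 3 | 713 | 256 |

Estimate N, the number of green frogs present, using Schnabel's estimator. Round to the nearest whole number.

N ≈ 4451

Marked at large before each occasion: Mᵢ = Σⱼ<ᵢ (Cⱼ − Rⱼ) → M1=0, M2=918, M3=1601
Σ MᵢCᵢ = 0·918 + 918·861 + 1601·713 = 0 + 790398 + 1141513 = 1931911
Σ Rᵢ = 0 + 178 + 256 = 434
N̂ = 1931911 / 434 ≈ 4451.4 → 4451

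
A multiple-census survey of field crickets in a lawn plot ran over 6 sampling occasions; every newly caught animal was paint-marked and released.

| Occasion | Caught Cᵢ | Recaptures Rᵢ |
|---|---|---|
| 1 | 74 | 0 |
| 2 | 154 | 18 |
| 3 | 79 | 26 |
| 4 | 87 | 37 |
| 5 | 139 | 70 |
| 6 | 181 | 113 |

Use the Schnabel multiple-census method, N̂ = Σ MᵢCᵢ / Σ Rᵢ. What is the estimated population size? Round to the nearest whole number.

N ≈ 619

Marked at large before each occasion: Mᵢ = Σⱼ<ᵢ (Cⱼ − Rⱼ) → M1=0, M2=74, M3=210, M4=263, M5=313, M6=382
Σ MᵢCᵢ = 0·74 + 74·154 + 210·79 + 263·87 + 313·139 + 382·181 = 0 + 11396 + 16590 + 22881 + 43507 + 69142 = 163516
Σ Rᵢ = 0 + 18 + 26 + 37 + 70 + 113 = 264
N̂ = 163516 / 264 ≈ 619.4 → 619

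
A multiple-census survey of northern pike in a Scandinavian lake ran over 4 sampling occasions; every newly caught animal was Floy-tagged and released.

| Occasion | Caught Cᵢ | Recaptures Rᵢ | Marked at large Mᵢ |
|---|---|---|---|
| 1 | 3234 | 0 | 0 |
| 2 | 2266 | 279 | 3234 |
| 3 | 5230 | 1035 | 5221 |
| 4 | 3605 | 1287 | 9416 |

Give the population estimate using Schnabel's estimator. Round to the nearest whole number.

Σ MᵢCᵢ = 0·3234 + 3234·2266 + 5221·5230 + 9416·3605 = 0 + 7328244 + 27305830 + 33944680 = 68578754
Σ Rᵢ = 0 + 279 + 1035 + 1287 = 2601
N̂ = 68578754 / 2601 ≈ 26366.3 → 26366

N ≈ 26,366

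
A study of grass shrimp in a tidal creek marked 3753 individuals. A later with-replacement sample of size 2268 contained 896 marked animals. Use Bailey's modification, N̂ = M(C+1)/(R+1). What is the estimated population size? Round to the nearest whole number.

N ≈ 9493

N̂ = 3753·(2268+1)/(896+1) = 3753·2269/897 = 8515557/897 ≈ 9493.4 → 9493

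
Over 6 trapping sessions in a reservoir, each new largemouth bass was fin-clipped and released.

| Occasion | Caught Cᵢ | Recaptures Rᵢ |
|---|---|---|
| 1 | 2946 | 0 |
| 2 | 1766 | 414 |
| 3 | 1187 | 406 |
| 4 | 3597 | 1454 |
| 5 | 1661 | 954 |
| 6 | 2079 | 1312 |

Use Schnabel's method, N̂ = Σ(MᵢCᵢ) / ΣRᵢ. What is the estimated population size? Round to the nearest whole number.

N ≈ 12,567

Marked at large before each occasion: Mᵢ = Σⱼ<ᵢ (Cⱼ − Rⱼ) → M1=0, M2=2946, M3=4298, M4=5079, M5=7222, M6=7929
Σ MᵢCᵢ = 0·2946 + 2946·1766 + 4298·1187 + 5079·3597 + 7222·1661 + 7929·2079 = 0 + 5202636 + 5101726 + 18269163 + 11995742 + 16484391 = 57053658
Σ Rᵢ = 0 + 414 + 406 + 1454 + 954 + 1312 = 4540
N̂ = 57053658 / 4540 ≈ 12566.9 → 12567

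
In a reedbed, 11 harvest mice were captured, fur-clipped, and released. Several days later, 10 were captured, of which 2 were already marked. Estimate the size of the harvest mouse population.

N = 55

Lincoln-Petersen assumes M/N = R/C, so N = M·C / R.
N = (11 × 10) / 2 = 110 / 2 = 55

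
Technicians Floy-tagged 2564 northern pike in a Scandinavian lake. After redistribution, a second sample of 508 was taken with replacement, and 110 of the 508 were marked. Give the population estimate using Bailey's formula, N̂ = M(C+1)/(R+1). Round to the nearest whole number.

N ≈ 11,757

N̂ = 2564·(508+1)/(110+1) = 2564·509/111 = 1305076/111 ≈ 11757.4 → 11757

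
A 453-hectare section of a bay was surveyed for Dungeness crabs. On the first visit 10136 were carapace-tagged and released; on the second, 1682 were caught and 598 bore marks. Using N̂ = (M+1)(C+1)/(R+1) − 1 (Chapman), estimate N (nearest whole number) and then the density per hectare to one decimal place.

N̂ = 10137·1683/599 − 1 = 17060571/599 − 1 ≈ 28480.8 → 28481
Density = N̂ / area = 28481 / 453 ≈ 62.87 → 62.9 per hectare

density ≈ 62.9 Dungeness crabs per hectare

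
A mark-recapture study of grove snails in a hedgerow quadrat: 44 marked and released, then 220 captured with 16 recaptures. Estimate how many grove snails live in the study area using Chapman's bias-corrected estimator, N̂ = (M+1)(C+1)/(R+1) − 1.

N̂ = (44+1)(220+1)/(16+1) − 1 = 45·221/17 − 1
= 9945/17 − 1 = 585 − 1 = 584

N = 584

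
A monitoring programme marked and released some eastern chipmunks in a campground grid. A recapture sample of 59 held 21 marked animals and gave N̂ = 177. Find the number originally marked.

M = 63

From N = M·C/R: M = N·R / C = 177·21 / 59 = 3717 / 59 = 63.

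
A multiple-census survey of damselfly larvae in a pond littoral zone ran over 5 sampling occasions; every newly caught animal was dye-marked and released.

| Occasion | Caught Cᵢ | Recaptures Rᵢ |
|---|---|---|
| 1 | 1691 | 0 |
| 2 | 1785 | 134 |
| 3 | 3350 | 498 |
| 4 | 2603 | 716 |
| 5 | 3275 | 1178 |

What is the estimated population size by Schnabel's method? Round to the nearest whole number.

N ≈ 22,487

Marked at large before each occasion: Mᵢ = Σⱼ<ᵢ (Cⱼ − Rⱼ) → M1=0, M2=1691, M3=3342, M4=6194, M5=8081
Σ MᵢCᵢ = 0·1691 + 1691·1785 + 3342·3350 + 6194·2603 + 8081·3275 = 0 + 3018435 + 11195700 + 16122982 + 26465275 = 56802392
Σ Rᵢ = 0 + 134 + 498 + 716 + 1178 = 2526
N̂ = 56802392 / 2526 ≈ 22487.1 → 22487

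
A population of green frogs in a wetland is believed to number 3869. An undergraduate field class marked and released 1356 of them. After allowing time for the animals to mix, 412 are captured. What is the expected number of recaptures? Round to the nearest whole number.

Expected recaptures E[R] = M·C / N.
E[R] = 1356 × 412 / 3869 = 558672 / 3869 ≈ 144.4 → 144

expected recaptures ≈ 144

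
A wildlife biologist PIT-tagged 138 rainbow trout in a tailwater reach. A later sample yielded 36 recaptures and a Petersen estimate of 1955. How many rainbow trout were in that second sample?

From N = M·C/R: C = N·R / M = 1955·36 / 138 = 70380 / 138 = 510.

C = 510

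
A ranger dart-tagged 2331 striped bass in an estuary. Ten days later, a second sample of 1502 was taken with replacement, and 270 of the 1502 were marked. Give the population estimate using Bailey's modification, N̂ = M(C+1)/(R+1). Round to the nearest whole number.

N ≈ 12,928

N̂ = 2331·(1502+1)/(270+1) = 2331·1503/271 = 3503493/271 ≈ 12928.0 → 12928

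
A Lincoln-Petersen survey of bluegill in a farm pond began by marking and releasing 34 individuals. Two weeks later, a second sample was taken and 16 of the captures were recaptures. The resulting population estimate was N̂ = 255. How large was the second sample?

C = 120

From N = M·C/R: C = N·R / M = 255·16 / 34 = 4080 / 34 = 120.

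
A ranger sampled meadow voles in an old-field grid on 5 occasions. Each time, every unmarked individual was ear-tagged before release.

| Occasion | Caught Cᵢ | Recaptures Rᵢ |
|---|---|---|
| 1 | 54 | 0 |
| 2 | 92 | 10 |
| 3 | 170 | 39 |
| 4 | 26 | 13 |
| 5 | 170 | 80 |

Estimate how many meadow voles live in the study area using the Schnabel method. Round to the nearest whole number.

N ≈ 582

Marked at large before each occasion: Mᵢ = Σⱼ<ᵢ (Cⱼ − Rⱼ) → M1=0, M2=54, M3=136, M4=267, M5=280
Σ MᵢCᵢ = 0·54 + 54·92 + 136·170 + 267·26 + 280·170 = 0 + 4968 + 23120 + 6942 + 47600 = 82630
Σ Rᵢ = 0 + 10 + 39 + 13 + 80 = 142
N̂ = 82630 / 142 ≈ 581.9 → 582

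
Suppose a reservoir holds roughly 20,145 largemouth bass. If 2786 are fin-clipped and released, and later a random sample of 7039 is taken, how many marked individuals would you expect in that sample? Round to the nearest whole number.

expected recaptures ≈ 973

The marked fraction of the population is 2786/20145, so in a sample of 7039 expect C·(M/N) marked.
E[R] = 2786 × 7039 / 20145 = 19610654 / 20145 ≈ 973.48 → 973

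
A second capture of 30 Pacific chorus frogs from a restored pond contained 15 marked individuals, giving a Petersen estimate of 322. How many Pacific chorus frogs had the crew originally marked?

M = 161

From N = M·C/R: M = N·R / C = 322·15 / 30 = 4830 / 30 = 161.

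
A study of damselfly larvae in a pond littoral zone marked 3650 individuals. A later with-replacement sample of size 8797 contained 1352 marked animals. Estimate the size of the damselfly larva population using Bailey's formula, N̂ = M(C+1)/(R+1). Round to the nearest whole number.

N̂ = 3650·(8797+1)/(1352+1) = 3650·8798/1353 = 32112700/1353 ≈ 23734.4 → 23734

N ≈ 23,734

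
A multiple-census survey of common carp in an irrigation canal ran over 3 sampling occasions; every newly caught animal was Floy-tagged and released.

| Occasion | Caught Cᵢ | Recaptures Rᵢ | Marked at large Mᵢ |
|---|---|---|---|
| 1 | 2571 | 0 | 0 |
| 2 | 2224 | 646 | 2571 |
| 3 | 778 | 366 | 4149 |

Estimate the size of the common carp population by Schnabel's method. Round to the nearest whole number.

Σ MᵢCᵢ = 0·2571 + 2571·2224 + 4149·778 = 0 + 5717904 + 3227922 = 8945826
Σ Rᵢ = 0 + 646 + 366 = 1012
N̂ = 8945826 / 1012 ≈ 8839.7 → 8840

N ≈ 8840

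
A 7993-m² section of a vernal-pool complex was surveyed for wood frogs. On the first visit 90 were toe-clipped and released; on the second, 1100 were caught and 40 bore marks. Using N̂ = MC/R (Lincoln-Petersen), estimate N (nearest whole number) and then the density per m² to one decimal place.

density ≈ 0.3 wood frogs per m²

N̂ = 90·1100/40 = 99000/40 = 2475
Density = N̂ / area = 2475 / 7993 ≈ 0.31 → 0.3 per m²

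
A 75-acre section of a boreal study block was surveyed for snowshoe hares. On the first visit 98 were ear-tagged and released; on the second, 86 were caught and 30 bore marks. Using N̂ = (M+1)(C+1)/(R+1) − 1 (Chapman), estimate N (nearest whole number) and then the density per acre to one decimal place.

density ≈ 3.7 snowshoe hares per acre

N̂ = 99·87/31 − 1 = 8613/31 − 1 ≈ 276.8 → 277
Density = N̂ / area = 277 / 75 ≈ 3.69 → 3.7 per acre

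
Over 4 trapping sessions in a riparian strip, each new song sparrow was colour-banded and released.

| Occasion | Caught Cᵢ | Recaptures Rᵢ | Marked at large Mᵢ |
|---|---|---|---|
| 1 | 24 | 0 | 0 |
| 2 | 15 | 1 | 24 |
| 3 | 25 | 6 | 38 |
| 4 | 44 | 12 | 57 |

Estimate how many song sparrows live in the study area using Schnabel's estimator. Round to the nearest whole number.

N ≈ 201

Σ MᵢCᵢ = 0·24 + 24·15 + 38·25 + 57·44 = 0 + 360 + 950 + 2508 = 3818
Σ Rᵢ = 0 + 1 + 6 + 12 = 19
N̂ = 3818 / 19 ≈ 200.9 → 201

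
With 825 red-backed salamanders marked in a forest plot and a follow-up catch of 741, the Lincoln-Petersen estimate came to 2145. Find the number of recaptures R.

R = 285

From N = M·C/R: R = M·C / N = 825·741 / 2145 = 611325 / 2145 = 285.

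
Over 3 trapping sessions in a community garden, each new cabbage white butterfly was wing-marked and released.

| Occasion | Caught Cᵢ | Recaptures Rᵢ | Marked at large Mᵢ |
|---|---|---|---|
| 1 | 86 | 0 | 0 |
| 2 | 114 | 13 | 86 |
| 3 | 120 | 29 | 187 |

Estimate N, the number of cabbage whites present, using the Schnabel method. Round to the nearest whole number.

N ≈ 768

Σ MᵢCᵢ = 0·86 + 86·114 + 187·120 = 0 + 9804 + 22440 = 32244
Σ Rᵢ = 0 + 13 + 29 = 42
N̂ = 32244 / 42 ≈ 767.7 → 768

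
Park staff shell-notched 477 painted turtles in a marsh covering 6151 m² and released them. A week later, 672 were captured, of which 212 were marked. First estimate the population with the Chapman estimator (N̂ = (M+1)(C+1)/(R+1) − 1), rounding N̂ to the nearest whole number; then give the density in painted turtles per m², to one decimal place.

N̂ = 478·673/213 − 1 = 321694/213 − 1 ≈ 1509.3 → 1509
Density = N̂ / area = 1509 / 6151 ≈ 0.245 → 0.2 per m²

density ≈ 0.2 painted turtles per m²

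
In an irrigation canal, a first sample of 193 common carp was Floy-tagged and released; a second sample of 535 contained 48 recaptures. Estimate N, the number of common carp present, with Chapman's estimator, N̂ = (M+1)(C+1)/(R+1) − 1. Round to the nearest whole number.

N ≈ 2121

N̂ = (193+1)(535+1)/(48+1) − 1 = 194·536/49 − 1
= 103984/49 − 1 ≈ 2122.1 − 1 ≈ 2121.1 → 2121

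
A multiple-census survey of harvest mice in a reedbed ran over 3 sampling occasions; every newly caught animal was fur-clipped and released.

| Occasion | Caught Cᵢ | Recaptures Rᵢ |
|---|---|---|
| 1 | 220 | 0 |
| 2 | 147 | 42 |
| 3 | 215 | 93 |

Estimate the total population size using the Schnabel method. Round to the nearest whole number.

N ≈ 757

Marked at large before each occasion: Mᵢ = Σⱼ<ᵢ (Cⱼ − Rⱼ) → M1=0, M2=220, M3=325
Σ MᵢCᵢ = 0·220 + 220·147 + 325·215 = 0 + 32340 + 69875 = 102215
Σ Rᵢ = 0 + 42 + 93 = 135
N̂ = 102215 / 135 ≈ 757.1 → 757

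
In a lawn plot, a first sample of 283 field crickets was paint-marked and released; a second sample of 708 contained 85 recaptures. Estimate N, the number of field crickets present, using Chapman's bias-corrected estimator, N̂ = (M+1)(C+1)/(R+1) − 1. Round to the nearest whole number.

N̂ = (283+1)(708+1)/(85+1) − 1 = 284·709/86 − 1
= 201356/86 − 1 ≈ 2341.3 − 1 ≈ 2340.3 → 2340

N ≈ 2340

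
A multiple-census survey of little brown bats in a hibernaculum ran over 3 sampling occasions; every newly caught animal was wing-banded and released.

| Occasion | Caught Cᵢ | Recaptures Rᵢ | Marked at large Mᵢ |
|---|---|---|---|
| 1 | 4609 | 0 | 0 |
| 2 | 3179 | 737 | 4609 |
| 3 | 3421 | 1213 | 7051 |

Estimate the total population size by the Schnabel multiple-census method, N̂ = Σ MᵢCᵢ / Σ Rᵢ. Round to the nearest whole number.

N ≈ 19,884

Σ MᵢCᵢ = 0·4609 + 4609·3179 + 7051·3421 = 0 + 14652011 + 24121471 = 38773482
Σ Rᵢ = 0 + 737 + 1213 = 1950
N̂ = 38773482 / 1950 ≈ 19883.8 → 19884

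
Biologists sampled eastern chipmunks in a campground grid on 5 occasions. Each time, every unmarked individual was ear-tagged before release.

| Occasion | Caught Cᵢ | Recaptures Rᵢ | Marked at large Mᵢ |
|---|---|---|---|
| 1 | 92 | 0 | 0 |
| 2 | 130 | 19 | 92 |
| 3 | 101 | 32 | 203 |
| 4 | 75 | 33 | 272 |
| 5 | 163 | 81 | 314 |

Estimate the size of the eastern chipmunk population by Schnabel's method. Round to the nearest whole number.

N ≈ 631

Σ MᵢCᵢ = 0·92 + 92·130 + 203·101 + 272·75 + 314·163 = 0 + 11960 + 20503 + 20400 + 51182 = 104045
Σ Rᵢ = 0 + 19 + 32 + 33 + 81 = 165
N̂ = 104045 / 165 ≈ 630.6 → 631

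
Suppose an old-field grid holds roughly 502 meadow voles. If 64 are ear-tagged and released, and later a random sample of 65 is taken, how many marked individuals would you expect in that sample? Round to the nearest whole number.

Expected recaptures E[R] = M·C / N.
E[R] = 64 × 65 / 502 = 4160 / 502 ≈ 8.3 → 8

expected recaptures ≈ 8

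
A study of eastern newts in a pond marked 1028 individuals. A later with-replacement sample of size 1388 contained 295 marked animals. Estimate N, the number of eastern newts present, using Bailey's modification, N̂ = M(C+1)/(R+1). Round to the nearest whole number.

N ≈ 4824

N̂ = 1028·(1388+1)/(295+1) = 1028·1389/296 = 1427892/296 ≈ 4824.0 → 4824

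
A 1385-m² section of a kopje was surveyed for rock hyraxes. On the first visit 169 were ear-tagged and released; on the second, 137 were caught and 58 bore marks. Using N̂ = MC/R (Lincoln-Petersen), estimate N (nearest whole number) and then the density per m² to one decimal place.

density ≈ 0.3 rock hyraxes per m²

N̂ = 169·137/58 = 23153/58 ≈ 399.2 → 399
Density = N̂ / area = 399 / 1385 ≈ 0.29 → 0.3 per m²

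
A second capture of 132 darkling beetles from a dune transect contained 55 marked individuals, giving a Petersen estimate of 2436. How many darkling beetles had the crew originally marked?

M = 1015

From N = M·C/R: M = N·R / C = 2436·55 / 132 = 133980 / 132 = 1015.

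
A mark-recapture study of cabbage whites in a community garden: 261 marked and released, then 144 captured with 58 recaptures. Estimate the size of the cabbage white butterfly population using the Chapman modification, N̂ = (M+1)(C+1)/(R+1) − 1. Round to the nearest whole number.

N̂ = (261+1)(144+1)/(58+1) − 1 = 262·145/59 − 1
= 37990/59 − 1 ≈ 643.9 − 1 ≈ 642.9 → 643

N ≈ 643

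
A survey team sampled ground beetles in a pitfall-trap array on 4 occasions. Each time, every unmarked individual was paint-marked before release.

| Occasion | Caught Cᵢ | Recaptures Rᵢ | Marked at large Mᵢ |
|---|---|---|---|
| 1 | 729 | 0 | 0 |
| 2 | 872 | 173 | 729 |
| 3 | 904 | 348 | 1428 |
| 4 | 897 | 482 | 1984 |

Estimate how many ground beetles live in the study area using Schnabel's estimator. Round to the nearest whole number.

N ≈ 3695

Σ MᵢCᵢ = 0·729 + 729·872 + 1428·904 + 1984·897 = 0 + 635688 + 1290912 + 1779648 = 3706248
Σ Rᵢ = 0 + 173 + 348 + 482 = 1003
N̂ = 3706248 / 1003 ≈ 3695.2 → 3695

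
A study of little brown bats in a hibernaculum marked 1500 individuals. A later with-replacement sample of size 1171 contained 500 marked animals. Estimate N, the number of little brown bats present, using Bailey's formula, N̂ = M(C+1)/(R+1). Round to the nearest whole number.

N̂ = 1500·(1171+1)/(500+1) = 1500·1172/501 = 1758000/501 ≈ 3509.0 → 3509

N ≈ 3509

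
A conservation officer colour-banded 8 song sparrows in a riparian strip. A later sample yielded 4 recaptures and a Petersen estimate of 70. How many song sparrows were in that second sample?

C = 35

From N = M·C/R: C = N·R / M = 70·4 / 8 = 280 / 8 = 35.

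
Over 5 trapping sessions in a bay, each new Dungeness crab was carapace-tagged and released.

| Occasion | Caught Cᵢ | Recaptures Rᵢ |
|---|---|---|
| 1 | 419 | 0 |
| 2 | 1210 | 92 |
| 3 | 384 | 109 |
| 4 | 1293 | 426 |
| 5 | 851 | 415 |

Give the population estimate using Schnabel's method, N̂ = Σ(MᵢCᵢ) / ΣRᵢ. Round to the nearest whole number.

N ≈ 5489

Marked at large before each occasion: Mᵢ = Σⱼ<ᵢ (Cⱼ − Rⱼ) → M1=0, M2=419, M3=1537, M4=1812, M5=2679
Σ MᵢCᵢ = 0·419 + 419·1210 + 1537·384 + 1812·1293 + 2679·851 = 0 + 506990 + 590208 + 2342916 + 2279829 = 5719943
Σ Rᵢ = 0 + 92 + 109 + 426 + 415 = 1042
N̂ = 5719943 / 1042 ≈ 5489.4 → 5489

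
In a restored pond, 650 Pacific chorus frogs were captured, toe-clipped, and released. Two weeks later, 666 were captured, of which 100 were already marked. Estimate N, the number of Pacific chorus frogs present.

N = (650 × 666) / 100 = 432900 / 100 = 4329

N = 4329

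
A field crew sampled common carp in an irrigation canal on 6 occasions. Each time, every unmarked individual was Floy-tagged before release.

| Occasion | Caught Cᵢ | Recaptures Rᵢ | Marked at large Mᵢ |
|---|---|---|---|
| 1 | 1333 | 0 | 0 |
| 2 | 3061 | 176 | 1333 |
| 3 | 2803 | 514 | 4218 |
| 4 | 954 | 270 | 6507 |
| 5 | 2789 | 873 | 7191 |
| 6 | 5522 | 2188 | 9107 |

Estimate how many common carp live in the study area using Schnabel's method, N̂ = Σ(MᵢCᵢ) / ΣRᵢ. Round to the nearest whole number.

N ≈ 22,993

Σ MᵢCᵢ = 0·1333 + 1333·3061 + 4218·2803 + 6507·954 + 7191·2789 + 9107·5522 = 0 + 4080313 + 11823054 + 6207678 + 20055699 + 50288854 = 92455598
Σ Rᵢ = 0 + 176 + 514 + 270 + 873 + 2188 = 4021
N̂ = 92455598 / 4021 ≈ 22993.2 → 22993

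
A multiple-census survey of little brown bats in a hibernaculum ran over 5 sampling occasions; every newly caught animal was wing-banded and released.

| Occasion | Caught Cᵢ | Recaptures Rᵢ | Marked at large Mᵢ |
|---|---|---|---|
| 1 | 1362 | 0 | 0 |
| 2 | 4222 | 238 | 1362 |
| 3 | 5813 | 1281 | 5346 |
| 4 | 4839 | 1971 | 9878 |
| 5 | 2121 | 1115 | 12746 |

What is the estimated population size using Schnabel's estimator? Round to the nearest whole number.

Σ MᵢCᵢ = 0·1362 + 1362·4222 + 5346·5813 + 9878·4839 + 12746·2121 = 0 + 5750364 + 31076298 + 47799642 + 27034266 = 111660570
Σ Rᵢ = 0 + 238 + 1281 + 1971 + 1115 = 4605
N̂ = 111660570 / 4605 ≈ 24247.7 → 24248

N ≈ 24,248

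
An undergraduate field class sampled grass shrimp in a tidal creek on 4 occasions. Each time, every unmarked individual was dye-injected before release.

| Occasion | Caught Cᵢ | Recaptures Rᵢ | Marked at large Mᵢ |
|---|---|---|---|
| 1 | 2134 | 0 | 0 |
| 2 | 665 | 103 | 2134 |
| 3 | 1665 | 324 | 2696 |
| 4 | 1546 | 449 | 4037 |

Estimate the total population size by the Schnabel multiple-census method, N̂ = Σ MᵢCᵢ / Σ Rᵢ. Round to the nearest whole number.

Σ MᵢCᵢ = 0·2134 + 2134·665 + 2696·1665 + 4037·1546 = 0 + 1419110 + 4488840 + 6241202 = 12149152
Σ Rᵢ = 0 + 103 + 324 + 449 = 876
N̂ = 12149152 / 876 ≈ 13868.9 → 13869

N ≈ 13,869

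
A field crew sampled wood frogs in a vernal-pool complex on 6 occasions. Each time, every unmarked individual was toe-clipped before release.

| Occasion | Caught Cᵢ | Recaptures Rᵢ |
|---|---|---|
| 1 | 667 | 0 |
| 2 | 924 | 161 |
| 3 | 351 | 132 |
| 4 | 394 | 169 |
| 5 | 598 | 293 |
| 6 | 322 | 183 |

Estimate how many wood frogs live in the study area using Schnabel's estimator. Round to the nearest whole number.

Marked at large before each occasion: Mᵢ = Σⱼ<ᵢ (Cⱼ − Rⱼ) → M1=0, M2=667, M3=1430, M4=1649, M5=1874, M6=2179
Σ MᵢCᵢ = 0·667 + 667·924 + 1430·351 + 1649·394 + 1874·598 + 2179·322 = 0 + 616308 + 501930 + 649706 + 1120652 + 701638 = 3590234
Σ Rᵢ = 0 + 161 + 132 + 169 + 293 + 183 = 938
N̂ = 3590234 / 938 ≈ 3827.5 → 3828

N ≈ 3828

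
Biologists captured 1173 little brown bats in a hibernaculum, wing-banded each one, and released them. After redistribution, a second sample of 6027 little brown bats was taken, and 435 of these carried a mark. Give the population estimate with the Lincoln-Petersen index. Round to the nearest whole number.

The marked fraction in the recapture sample should equal the marked fraction in the population: 435/6027 = 1173/N.
N = (1173 × 6027) / 435 = 7069671 / 435 ≈ 16252.1 → 16252

N ≈ 16,252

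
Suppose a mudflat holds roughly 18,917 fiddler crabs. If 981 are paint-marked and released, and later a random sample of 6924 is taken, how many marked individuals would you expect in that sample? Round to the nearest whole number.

Expected recaptures E[R] = M·C / N.
E[R] = 981 × 6924 / 18917 = 6792444 / 18917 ≈ 359.1 → 359

expected recaptures ≈ 359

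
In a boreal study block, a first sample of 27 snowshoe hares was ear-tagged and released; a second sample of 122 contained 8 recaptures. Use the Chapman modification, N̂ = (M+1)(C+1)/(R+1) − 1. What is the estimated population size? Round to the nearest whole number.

N ≈ 382

N̂ = (27+1)(122+1)/(8+1) − 1 = 28·123/9 − 1
= 3444/9 − 1 ≈ 382.7 − 1 ≈ 381.7 → 382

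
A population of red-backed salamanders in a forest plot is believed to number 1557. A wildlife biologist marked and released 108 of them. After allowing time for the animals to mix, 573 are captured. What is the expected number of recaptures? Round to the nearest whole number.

The marked fraction of the population is 108/1557, so in a sample of 573 expect C·(M/N) marked.
E[R] = 108 × 573 / 1557 = 61884 / 1557 ≈ 39.7 → 40

expected recaptures ≈ 40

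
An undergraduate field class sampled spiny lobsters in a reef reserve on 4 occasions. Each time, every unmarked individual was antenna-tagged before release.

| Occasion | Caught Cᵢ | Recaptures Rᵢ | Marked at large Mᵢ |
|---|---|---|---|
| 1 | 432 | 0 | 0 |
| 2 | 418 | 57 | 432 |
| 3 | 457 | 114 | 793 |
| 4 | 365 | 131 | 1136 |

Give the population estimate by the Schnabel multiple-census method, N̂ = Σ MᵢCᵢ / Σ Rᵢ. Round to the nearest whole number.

Σ MᵢCᵢ = 0·432 + 432·418 + 793·457 + 1136·365 = 0 + 180576 + 362401 + 414640 = 957617
Σ Rᵢ = 0 + 57 + 114 + 131 = 302
N̂ = 957617 / 302 ≈ 3170.9 → 3171

N ≈ 3171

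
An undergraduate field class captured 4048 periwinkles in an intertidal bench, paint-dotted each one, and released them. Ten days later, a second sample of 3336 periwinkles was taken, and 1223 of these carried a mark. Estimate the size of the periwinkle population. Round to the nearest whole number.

N = (4048 × 3336) / 1223 = 13504128 / 1223 ≈ 11041.8 → 11042

N ≈ 11,042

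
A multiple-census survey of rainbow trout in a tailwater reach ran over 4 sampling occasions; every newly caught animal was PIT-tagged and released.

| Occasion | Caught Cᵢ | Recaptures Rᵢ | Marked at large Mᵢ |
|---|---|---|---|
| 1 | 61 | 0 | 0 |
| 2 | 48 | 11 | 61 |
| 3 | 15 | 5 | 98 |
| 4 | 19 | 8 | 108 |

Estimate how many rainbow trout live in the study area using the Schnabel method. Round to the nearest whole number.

N ≈ 269

Σ MᵢCᵢ = 0·61 + 61·48 + 98·15 + 108·19 = 0 + 2928 + 1470 + 2052 = 6450
Σ Rᵢ = 0 + 11 + 5 + 8 = 24
N̂ = 6450 / 24 ≈ 268.8 → 269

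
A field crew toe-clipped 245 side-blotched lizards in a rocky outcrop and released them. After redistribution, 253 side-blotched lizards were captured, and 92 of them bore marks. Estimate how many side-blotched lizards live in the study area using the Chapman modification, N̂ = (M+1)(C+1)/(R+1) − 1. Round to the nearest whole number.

N ≈ 671

N̂ = (245+1)(253+1)/(92+1) − 1 = 246·254/93 − 1
= 62484/93 − 1 ≈ 671.9 − 1 ≈ 670.9 → 671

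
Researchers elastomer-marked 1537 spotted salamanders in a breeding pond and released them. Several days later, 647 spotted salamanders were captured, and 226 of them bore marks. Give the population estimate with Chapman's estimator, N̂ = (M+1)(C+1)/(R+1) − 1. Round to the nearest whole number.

N ≈ 4389

N̂ = (1537+1)(647+1)/(226+1) − 1 = 1538·648/227 − 1
= 996624/227 − 1 ≈ 4390.4 − 1 ≈ 4389.4 → 4389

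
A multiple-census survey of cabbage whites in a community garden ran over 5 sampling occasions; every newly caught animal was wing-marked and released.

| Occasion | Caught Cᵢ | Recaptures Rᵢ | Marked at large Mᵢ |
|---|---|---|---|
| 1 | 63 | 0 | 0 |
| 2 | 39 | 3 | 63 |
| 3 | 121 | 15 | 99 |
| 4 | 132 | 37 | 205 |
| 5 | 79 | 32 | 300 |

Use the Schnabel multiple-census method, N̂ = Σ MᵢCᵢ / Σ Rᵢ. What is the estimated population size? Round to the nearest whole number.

Σ MᵢCᵢ = 0·63 + 63·39 + 99·121 + 205·132 + 300·79 = 0 + 2457 + 11979 + 27060 + 23700 = 65196
Σ Rᵢ = 0 + 3 + 15 + 37 + 32 = 87
N̂ = 65196 / 87 ≈ 749.4 → 749

N ≈ 749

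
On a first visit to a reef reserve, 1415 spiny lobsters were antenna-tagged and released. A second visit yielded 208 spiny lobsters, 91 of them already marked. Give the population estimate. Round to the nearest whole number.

N ≈ 3234

Lincoln-Petersen assumes M/N = R/C, so N = M·C / R.
N = (1415 × 208) / 91 = 294320 / 91 ≈ 3234.3 → 3234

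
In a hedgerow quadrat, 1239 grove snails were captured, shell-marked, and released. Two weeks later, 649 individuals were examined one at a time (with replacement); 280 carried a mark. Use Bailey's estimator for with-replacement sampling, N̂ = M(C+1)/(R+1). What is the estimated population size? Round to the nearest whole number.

N̂ = 1239·(649+1)/(280+1) = 1239·650/281 = 805350/281 ≈ 2866.0 → 2866

N ≈ 2866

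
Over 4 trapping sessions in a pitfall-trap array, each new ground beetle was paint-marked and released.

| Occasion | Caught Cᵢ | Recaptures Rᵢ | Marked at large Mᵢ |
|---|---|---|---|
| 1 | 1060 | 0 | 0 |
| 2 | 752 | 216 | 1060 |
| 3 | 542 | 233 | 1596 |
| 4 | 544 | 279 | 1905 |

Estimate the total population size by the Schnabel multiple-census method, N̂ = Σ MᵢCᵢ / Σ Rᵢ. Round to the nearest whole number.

Σ MᵢCᵢ = 0·1060 + 1060·752 + 1596·542 + 1905·544 = 0 + 797120 + 865032 + 1036320 = 2698472
Σ Rᵢ = 0 + 216 + 233 + 279 = 728
N̂ = 2698472 / 728 ≈ 3706.7 → 3707

N ≈ 3707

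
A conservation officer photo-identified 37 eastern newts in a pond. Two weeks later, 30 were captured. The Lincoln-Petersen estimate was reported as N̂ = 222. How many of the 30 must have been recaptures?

R = 5

From N = M·C/R: R = M·C / N = 37·30 / 222 = 1110 / 222 = 5.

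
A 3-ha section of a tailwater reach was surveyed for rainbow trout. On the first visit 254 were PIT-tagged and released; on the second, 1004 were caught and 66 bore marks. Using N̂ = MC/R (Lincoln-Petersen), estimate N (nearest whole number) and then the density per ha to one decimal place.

density ≈ 1288.0 rainbow trout per ha

N̂ = 254·1004/66 = 255016/66 ≈ 3863.9 → 3864
Density = N̂ / area = 3864 / 3 = 1288.0 per ha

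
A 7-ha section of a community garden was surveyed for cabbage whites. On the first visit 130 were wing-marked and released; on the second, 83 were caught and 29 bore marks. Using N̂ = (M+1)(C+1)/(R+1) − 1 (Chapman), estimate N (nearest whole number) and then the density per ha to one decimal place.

N̂ = 131·84/30 − 1 = 11004/30 − 1 ≈ 365.8 → 366
Density = N̂ / area = 366 / 7 ≈ 52.29 → 52.3 per ha

density ≈ 52.3 cabbage whites per ha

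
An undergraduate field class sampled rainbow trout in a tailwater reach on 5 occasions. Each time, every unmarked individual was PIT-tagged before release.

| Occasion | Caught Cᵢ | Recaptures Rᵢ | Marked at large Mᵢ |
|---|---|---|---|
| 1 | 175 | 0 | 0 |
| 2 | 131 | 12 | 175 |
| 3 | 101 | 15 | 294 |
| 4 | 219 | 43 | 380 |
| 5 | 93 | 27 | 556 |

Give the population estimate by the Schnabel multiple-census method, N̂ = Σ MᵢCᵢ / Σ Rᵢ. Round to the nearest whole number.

Σ MᵢCᵢ = 0·175 + 175·131 + 294·101 + 380·219 + 556·93 = 0 + 22925 + 29694 + 83220 + 51708 = 187547
Σ Rᵢ = 0 + 12 + 15 + 43 + 27 = 97
N̂ = 187547 / 97 ≈ 1933.47 → 1933

N ≈ 1933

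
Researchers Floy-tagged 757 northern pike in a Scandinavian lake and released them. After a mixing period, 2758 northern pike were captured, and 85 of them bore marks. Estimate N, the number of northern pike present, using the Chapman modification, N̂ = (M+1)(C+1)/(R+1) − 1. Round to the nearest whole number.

N̂ = (757+1)(2758+1)/(85+1) − 1 = 758·2759/86 − 1
= 2091322/86 − 1 ≈ 24317.7 − 1 ≈ 24316.7 → 24317

N ≈ 24,317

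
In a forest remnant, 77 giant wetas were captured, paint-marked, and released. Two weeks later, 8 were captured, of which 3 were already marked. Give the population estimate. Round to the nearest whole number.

If marked individuals mix randomly, R/C ≈ M/N, giving N ≈ M·C/R.
N = (77 × 8) / 3 = 616 / 3 ≈ 205.3 → 205

N ≈ 205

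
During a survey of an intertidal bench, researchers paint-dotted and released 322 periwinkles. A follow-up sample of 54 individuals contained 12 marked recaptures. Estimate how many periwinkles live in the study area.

N = (322 × 54) / 12 = 17388 / 12 = 1449

N = 1449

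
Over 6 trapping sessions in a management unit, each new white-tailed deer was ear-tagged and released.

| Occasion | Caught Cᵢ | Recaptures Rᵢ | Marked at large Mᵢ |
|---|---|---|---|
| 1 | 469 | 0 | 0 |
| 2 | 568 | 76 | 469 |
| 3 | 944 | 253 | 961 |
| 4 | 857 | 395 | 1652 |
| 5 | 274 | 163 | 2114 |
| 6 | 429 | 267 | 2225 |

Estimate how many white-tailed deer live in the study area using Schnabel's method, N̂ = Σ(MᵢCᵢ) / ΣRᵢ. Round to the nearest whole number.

Σ MᵢCᵢ = 0·469 + 469·568 + 961·944 + 1652·857 + 2114·274 + 2225·429 = 0 + 266392 + 907184 + 1415764 + 579236 + 954525 = 4123101
Σ Rᵢ = 0 + 76 + 253 + 395 + 163 + 267 = 1154
N̂ = 4123101 / 1154 ≈ 3572.9 → 3573

N ≈ 3573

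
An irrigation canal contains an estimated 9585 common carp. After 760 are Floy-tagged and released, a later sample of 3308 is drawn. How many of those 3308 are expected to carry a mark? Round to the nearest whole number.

Expected recaptures E[R] = M·C / N.
E[R] = 760 × 3308 / 9585 = 2514080 / 9585 ≈ 262.3 → 262

expected recaptures ≈ 262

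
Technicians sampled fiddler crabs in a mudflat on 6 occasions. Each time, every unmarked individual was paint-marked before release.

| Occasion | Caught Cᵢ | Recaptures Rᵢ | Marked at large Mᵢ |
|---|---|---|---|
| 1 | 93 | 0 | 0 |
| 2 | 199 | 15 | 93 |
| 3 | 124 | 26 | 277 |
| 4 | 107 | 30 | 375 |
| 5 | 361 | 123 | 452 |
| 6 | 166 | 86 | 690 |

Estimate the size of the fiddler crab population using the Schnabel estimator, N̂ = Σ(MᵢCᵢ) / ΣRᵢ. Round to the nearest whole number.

N ≈ 1324

Σ MᵢCᵢ = 0·93 + 93·199 + 277·124 + 375·107 + 452·361 + 690·166 = 0 + 18507 + 34348 + 40125 + 163172 + 114540 = 370692
Σ Rᵢ = 0 + 15 + 26 + 30 + 123 + 86 = 280
N̂ = 370692 / 280 ≈ 1323.9 → 1324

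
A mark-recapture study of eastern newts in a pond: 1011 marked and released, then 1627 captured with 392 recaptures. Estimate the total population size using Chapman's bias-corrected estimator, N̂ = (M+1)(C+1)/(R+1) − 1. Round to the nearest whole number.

N̂ = (1011+1)(1627+1)/(392+1) − 1 = 1012·1628/393 − 1
= 1647536/393 − 1 ≈ 4192.2 − 1 ≈ 4191.2 → 4191

N ≈ 4191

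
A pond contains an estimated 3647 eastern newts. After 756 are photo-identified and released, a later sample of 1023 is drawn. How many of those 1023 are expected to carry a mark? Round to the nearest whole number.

expected recaptures ≈ 212

The marked fraction of the population is 756/3647, so in a sample of 1023 expect C·(M/N) marked.
E[R] = 756 × 1023 / 3647 = 773388 / 3647 ≈ 212.1 → 212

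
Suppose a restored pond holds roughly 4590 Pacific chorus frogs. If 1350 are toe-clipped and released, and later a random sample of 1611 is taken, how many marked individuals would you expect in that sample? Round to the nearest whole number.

expected recaptures ≈ 474

Expected recaptures E[R] = M·C / N.
E[R] = 1350 × 1611 / 4590 = 2174850 / 4590 ≈ 473.8 → 474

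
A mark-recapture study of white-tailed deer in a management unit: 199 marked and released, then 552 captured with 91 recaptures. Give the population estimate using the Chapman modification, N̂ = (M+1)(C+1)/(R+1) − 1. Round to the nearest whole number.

N̂ = (199+1)(552+1)/(91+1) − 1 = 200·553/92 − 1
= 110600/92 − 1 ≈ 1202.2 − 1 ≈ 1201.2 → 1201

N ≈ 1201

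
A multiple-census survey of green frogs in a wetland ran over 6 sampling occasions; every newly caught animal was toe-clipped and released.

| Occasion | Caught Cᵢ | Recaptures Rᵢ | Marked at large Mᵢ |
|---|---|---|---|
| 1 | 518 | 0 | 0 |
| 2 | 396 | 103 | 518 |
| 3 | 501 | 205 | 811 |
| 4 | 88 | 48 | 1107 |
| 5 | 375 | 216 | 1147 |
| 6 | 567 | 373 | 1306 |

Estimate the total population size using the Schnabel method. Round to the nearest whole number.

N ≈ 1989

Σ MᵢCᵢ = 0·518 + 518·396 + 811·501 + 1107·88 + 1147·375 + 1306·567 = 0 + 205128 + 406311 + 97416 + 430125 + 740502 = 1879482
Σ Rᵢ = 0 + 103 + 205 + 48 + 216 + 373 = 945
N̂ = 1879482 / 945 ≈ 1988.9 → 1989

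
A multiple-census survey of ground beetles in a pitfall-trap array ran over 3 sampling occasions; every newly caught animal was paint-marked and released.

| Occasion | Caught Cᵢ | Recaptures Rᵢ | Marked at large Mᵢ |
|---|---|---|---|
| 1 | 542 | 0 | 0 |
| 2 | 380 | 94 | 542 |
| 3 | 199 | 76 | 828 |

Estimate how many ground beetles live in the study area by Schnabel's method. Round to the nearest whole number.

N ≈ 2181

Σ MᵢCᵢ = 0·542 + 542·380 + 828·199 = 0 + 205960 + 164772 = 370732
Σ Rᵢ = 0 + 94 + 76 = 170
N̂ = 370732 / 170 ≈ 2180.8 → 2181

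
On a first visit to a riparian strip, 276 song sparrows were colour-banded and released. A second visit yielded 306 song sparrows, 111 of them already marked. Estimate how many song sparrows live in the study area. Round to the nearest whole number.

N ≈ 761

N = (276 × 306) / 111 = 84456 / 111 ≈ 760.9 → 761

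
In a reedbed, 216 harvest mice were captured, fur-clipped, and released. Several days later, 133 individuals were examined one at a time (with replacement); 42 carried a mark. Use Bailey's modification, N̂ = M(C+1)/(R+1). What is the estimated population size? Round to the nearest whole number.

N ≈ 673

N̂ = 216·(133+1)/(42+1) = 216·134/43 = 28944/43 ≈ 673.1 → 673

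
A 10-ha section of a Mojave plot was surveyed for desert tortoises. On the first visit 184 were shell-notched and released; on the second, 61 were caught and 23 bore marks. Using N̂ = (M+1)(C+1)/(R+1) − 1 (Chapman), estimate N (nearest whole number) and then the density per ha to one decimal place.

N̂ = 185·62/24 − 1 = 11470/24 − 1 ≈ 476.9 → 477
Density = N̂ / area = 477 / 10 ≈ 47.70 → 47.7 per ha

density ≈ 47.7 desert tortoises per ha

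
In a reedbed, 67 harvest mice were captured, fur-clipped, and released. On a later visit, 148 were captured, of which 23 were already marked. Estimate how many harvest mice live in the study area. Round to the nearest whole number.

N ≈ 431

N = (67 × 148) / 23 = 9916 / 23 ≈ 431.1 → 431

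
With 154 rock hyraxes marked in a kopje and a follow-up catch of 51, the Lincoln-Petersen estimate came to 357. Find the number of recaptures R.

From N = M·C/R: R = M·C / N = 154·51 / 357 = 7854 / 357 = 22.

R = 22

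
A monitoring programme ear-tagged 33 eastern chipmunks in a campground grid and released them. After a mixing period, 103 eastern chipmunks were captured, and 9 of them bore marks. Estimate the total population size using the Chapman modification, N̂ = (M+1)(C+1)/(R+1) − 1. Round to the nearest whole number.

N ≈ 353

N̂ = (33+1)(103+1)/(9+1) − 1 = 34·104/10 − 1
= 3536/10 − 1 ≈ 353.6 − 1 ≈ 352.6 → 353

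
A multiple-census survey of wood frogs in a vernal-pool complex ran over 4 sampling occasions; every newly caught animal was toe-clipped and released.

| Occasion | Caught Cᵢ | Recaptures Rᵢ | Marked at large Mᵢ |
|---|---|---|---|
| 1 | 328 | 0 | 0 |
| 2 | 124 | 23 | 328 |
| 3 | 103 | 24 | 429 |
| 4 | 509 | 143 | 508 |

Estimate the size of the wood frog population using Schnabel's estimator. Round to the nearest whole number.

Σ MᵢCᵢ = 0·328 + 328·124 + 429·103 + 508·509 = 0 + 40672 + 44187 + 258572 = 343431
Σ Rᵢ = 0 + 23 + 24 + 143 = 190
N̂ = 343431 / 190 ≈ 1807.5 → 1808

N ≈ 1808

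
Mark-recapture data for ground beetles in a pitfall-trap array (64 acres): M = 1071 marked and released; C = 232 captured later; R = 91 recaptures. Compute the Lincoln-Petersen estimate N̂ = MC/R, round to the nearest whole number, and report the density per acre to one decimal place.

density ≈ 42.7 ground beetles per acre

N̂ = 1071·232/91 = 248472/91 ≈ 2730.46 → 2730
Density = N̂ / area = 2730 / 64 ≈ 42.66 → 42.7 per acre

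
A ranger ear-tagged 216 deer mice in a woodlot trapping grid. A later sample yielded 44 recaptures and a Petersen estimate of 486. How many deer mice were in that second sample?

C = 99

From N = M·C/R: C = N·R / M = 486·44 / 216 = 21384 / 216 = 99.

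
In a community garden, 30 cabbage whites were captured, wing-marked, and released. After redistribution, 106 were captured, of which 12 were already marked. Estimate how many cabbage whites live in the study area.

N = 265

Lincoln-Petersen assumes M/N = R/C, so N = M·C / R.
N = (30 × 106) / 12 = 3180 / 12 = 265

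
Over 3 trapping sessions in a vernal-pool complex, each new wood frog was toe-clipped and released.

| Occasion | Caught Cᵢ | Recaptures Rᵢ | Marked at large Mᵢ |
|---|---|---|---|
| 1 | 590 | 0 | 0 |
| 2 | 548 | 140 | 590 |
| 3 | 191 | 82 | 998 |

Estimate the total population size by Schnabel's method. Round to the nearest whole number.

N ≈ 2315

Σ MᵢCᵢ = 0·590 + 590·548 + 998·191 = 0 + 323320 + 190618 = 513938
Σ Rᵢ = 0 + 140 + 82 = 222
N̂ = 513938 / 222 ≈ 2315.0 → 2315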